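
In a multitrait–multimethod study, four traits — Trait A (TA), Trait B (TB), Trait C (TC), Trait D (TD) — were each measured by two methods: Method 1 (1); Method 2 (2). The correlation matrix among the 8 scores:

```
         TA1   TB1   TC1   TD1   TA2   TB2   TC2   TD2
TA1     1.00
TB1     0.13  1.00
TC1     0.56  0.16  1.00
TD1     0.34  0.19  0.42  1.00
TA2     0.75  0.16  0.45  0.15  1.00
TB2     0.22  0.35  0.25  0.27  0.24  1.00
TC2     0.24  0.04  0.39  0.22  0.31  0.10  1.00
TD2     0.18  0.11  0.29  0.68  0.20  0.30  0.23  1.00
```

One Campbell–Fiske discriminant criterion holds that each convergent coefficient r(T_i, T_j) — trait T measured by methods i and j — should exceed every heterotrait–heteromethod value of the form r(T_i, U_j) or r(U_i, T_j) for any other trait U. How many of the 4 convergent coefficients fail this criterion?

1

Each convergent coefficient versus the relevant comparison correlations:
TA (methods 1·2): 0.75 vs {0.22, 0.16, 0.24, 0.45, 0.18, 0.15} → pass.
TB (methods 1·2): 0.35 vs {0.16, 0.22, 0.04, 0.25, 0.11, 0.27} → pass.
TC (methods 1·2): 0.39 vs {0.45, 0.24, 0.25, 0.04, 0.29, 0.22} → fail.
TD (methods 1·2): 0.68 vs {0.15, 0.18, 0.27, 0.11, 0.22, 0.29} → pass.
1 of 4 fail.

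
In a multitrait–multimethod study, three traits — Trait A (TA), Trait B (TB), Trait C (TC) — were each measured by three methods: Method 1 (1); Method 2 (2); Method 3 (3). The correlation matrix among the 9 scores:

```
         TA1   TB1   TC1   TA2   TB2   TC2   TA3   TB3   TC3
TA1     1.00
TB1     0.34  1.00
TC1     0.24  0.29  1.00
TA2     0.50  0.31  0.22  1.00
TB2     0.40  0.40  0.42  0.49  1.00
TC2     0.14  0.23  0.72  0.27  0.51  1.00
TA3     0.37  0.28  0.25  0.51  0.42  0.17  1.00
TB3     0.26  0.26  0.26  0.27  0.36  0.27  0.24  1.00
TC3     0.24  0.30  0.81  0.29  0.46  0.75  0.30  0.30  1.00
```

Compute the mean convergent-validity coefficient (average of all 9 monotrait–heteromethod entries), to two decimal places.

Convergent values: 0.50, 0.37, 0.51, 0.40, 0.26, 0.36, 0.72, 0.81, 0.75; mean = 4.68/9 = 0.52.

0.52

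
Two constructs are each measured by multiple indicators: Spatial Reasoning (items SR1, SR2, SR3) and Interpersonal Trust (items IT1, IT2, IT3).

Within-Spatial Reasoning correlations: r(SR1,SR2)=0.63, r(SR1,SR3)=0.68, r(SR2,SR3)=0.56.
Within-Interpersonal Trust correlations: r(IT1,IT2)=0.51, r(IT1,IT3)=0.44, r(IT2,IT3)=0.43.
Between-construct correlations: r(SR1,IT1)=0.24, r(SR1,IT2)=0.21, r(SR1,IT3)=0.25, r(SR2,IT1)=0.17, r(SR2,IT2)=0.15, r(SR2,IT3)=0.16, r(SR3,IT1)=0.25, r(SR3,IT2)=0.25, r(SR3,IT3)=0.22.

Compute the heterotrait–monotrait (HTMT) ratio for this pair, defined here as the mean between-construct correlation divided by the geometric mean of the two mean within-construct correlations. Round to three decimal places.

0.394

Between-construct mean = 1.90/9 = 0.2111.
Mean within-SR = 1.87/3 = 0.6233; mean within-IT = 1.38/3 = 0.4600.
Geometric mean = √(0.6233 × 0.4600) = 0.5355.
HTMT = 0.2111 / 0.5355 = 0.394.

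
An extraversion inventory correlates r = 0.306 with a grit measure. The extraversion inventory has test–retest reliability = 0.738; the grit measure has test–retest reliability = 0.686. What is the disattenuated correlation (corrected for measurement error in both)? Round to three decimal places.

0.430

r_true = r_obs / √(r_xx · r_yy) = 0.306 / √(0.738 × 0.686) = 0.306 / √0.506268 = 0.306 / 0.7115 ≈ 0.430.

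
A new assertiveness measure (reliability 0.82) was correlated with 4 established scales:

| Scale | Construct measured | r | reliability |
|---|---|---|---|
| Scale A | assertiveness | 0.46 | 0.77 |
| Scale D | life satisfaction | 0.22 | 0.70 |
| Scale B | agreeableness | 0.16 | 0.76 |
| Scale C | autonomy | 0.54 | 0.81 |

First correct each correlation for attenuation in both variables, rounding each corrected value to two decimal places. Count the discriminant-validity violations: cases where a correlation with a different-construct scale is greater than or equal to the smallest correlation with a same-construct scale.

Disattenuated r (r / √(r_scale · r_new)):
  Scale A (conv): 0.46 / √(0.77·0.82) = 0.58
  Scale D (disc): 0.22 / √(0.70·0.82) = 0.29
  Scale B (disc): 0.16 / √(0.76·0.82) = 0.20
  Scale C (disc): 0.54 / √(0.81·0.82) = 0.66
Smallest convergent = 0.58. Discriminant values: 0.29, 0.20, 0.66; count ≥ 0.58 → 1.

1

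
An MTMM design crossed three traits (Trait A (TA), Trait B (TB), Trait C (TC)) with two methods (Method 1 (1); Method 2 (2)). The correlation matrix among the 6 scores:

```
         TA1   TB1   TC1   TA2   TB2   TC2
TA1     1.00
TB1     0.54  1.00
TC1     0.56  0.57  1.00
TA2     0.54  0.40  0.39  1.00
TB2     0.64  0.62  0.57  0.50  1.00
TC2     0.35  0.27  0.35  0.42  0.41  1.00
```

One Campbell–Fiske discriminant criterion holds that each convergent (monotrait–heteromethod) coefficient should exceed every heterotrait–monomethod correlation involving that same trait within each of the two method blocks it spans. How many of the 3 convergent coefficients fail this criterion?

Each convergent coefficient versus the relevant comparison correlations:
TA (methods 1·2): 0.54 vs {0.54, 0.50, 0.56, 0.42} → fail.
TB (methods 1·2): 0.62 vs {0.54, 0.50, 0.57, 0.41} → pass.
TC (methods 1·2): 0.35 vs {0.56, 0.42, 0.57, 0.41} → fail.
2 of 3 fail.

2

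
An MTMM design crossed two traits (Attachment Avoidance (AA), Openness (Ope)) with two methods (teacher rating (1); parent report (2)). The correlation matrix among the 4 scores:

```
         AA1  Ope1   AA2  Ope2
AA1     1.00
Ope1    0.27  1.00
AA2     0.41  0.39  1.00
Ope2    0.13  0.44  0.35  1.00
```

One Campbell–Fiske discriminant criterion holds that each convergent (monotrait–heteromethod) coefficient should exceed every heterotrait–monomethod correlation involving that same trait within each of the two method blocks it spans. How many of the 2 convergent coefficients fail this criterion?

0

Checking each validity diagonal entry against its comparison values:
AA (methods 1·2): 0.41 vs {0.27, 0.35} → pass.
Ope (methods 1·2): 0.44 vs {0.27, 0.35} → pass.
0 of 2 fail.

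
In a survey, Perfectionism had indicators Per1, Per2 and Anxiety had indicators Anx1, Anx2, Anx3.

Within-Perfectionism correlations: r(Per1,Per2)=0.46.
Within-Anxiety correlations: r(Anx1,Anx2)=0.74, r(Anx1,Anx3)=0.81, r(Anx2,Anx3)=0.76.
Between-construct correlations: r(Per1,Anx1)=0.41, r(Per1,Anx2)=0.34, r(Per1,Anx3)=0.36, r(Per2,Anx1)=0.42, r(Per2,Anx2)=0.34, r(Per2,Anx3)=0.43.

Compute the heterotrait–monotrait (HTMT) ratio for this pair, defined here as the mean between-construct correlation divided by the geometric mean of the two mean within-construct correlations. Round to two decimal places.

Mean heterotrait r = 2.30/6 = 0.3833.
Mean within-Per = 0.46/1 = 0.4600; mean within-Anx = 2.31/3 = 0.7700.
Geometric mean = √(0.4600 × 0.7700) = 0.5951.
HTMT = 0.3833 / 0.5951 = 0.64.

0.64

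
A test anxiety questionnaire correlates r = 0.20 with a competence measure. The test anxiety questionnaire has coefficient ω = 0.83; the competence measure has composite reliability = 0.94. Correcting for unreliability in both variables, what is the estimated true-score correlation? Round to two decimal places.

r_true = r_obs / √(r_xx · r_yy) = 0.20 / √(0.83 × 0.94) = 0.20 / √0.7802 = 0.20 / 0.8833 ≈ 0.23.

0.23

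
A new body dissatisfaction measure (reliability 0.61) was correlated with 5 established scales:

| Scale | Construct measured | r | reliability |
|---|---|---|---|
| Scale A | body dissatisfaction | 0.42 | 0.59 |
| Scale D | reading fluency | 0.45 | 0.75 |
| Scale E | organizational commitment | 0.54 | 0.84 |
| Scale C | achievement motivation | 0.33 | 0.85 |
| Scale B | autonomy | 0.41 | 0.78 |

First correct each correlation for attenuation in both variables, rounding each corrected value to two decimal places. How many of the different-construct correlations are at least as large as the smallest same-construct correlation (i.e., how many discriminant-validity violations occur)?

1

Disattenuated r (r / √(r_scale · r_new)):
  Scale A (conv): 0.42 / √(0.59·0.61) = 0.70
  Scale D (disc): 0.45 / √(0.75·0.61) = 0.67
  Scale E (disc): 0.54 / √(0.84·0.61) = 0.75
  Scale C (disc): 0.33 / √(0.85·0.61) = 0.46
  Scale B (disc): 0.41 / √(0.78·0.61) = 0.59
Smallest convergent = 0.70. Discriminant values: 0.67, 0.75, 0.46, 0.59; count ≥ 0.70 → 1.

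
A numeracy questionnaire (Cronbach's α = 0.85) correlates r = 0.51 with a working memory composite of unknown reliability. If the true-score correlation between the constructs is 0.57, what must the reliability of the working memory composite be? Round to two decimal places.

0.94

r_true = r_obs / √(r_xx · r_yy) ⇒ 0.57 = 0.51 / √(0.85 · r_yy).
√(0.85 · r_yy) = 0.51 / 0.57 = 0.8947; 0.85 · r_yy = 0.8005; r_yy = 0.8005 / 0.85 ≈ 0.94.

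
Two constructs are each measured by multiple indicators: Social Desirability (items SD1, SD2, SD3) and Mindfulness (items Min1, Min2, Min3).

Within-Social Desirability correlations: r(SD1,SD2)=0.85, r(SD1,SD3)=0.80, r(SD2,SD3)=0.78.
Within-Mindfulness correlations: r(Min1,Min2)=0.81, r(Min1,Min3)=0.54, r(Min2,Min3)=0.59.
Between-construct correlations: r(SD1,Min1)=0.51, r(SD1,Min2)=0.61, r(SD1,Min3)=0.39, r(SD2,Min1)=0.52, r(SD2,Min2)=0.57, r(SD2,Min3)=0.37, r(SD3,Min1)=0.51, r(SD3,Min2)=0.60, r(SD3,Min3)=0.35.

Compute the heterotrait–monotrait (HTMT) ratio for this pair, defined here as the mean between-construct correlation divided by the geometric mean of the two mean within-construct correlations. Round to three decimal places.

0.680

Between-construct mean = 4.43/9 = 0.4922.
Mean within-SD = 2.43/3 = 0.8100; mean within-Min = 1.94/3 = 0.6467.
Geometric mean = √(0.8100 × 0.6467) = 0.7238.
HTMT = 0.4922 / 0.7238 = 0.680.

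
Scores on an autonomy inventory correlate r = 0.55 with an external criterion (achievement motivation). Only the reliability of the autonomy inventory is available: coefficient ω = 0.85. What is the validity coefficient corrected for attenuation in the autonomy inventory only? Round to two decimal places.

Single correction: r_c = r_obs / √r_xx = 0.55 / √0.85 = 0.55 / 0.9220 ≈ 0.60.

0.60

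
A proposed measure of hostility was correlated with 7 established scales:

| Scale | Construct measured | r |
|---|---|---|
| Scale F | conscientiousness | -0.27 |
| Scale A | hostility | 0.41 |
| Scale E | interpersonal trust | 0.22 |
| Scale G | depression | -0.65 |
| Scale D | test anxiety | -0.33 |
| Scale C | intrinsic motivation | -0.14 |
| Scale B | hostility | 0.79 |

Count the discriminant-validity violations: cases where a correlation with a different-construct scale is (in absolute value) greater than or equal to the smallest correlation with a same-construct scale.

1

Convergent (same construct = hostility): Scale A, Scale B.
Smallest convergent = 0.41. Discriminant |r|: 0.27, 0.22, 0.65, 0.33, 0.14; count ≥ 0.41 → 1.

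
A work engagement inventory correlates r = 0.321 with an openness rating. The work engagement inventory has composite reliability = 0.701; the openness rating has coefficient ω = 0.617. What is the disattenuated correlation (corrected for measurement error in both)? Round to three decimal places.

0.488

r_true = r_obs / √(r_xx · r_yy) = 0.321 / √(0.701 × 0.617) = 0.321 / √0.432517 = 0.321 / 0.6577 ≈ 0.488.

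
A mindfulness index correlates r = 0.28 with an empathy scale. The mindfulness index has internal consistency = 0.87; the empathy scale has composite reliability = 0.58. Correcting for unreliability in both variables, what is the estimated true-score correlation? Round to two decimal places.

r_true = r_obs / √(r_xx · r_yy) = 0.28 / √(0.87 × 0.58) = 0.28 / √0.5046 = 0.28 / 0.7104 ≈ 0.39.

0.39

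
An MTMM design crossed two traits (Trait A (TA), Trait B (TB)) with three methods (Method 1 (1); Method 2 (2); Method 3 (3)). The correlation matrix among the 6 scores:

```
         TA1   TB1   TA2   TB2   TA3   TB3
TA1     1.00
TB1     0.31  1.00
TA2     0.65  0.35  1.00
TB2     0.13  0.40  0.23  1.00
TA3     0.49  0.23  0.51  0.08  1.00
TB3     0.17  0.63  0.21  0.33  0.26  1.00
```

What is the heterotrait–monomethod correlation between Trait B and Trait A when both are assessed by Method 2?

0.23

Different traits, same method: r(TB2, TA2) = 0.23.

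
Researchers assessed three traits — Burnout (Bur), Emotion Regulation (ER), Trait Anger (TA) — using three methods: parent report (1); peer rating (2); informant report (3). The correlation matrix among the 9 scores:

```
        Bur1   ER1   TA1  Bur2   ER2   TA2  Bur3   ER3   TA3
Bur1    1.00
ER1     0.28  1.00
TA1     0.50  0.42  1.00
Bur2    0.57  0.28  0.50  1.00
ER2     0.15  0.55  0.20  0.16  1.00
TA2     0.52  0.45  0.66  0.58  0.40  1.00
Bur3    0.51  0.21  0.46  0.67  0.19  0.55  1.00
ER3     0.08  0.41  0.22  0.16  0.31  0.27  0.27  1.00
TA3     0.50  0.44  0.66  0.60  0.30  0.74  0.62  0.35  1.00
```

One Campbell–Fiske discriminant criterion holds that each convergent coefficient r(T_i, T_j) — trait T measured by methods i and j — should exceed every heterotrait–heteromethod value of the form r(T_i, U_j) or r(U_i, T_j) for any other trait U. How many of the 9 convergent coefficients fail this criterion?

1

Convergent coefficients and their comparison sets:
Bur (methods 1·2): 0.57 vs {0.15, 0.28, 0.52, 0.50} → pass.
Bur (methods 1·3): 0.51 vs {0.08, 0.21, 0.50, 0.46} → pass.
Bur (methods 2·3): 0.67 vs {0.16, 0.19, 0.60, 0.55} → pass.
ER (methods 1·2): 0.55 vs {0.28, 0.15, 0.45, 0.20} → pass.
ER (methods 1·3): 0.41 vs {0.21, 0.08, 0.44, 0.22} → fail.
ER (methods 2·3): 0.31 vs {0.19, 0.16, 0.30, 0.27} → pass.
TA (methods 1·2): 0.66 vs {0.50, 0.52, 0.20, 0.45} → pass.
TA (methods 1·3): 0.66 vs {0.46, 0.50, 0.22, 0.44} → pass.
TA (methods 2·3): 0.74 vs {0.55, 0.60, 0.27, 0.30} → pass.
1 of 9 fail.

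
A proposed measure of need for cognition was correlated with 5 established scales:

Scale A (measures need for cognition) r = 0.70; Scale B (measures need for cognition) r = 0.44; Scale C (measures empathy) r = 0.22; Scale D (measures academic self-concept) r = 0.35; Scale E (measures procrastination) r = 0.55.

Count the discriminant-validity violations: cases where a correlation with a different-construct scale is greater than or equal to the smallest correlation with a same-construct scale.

Convergent (same construct = need for cognition): Scale A, Scale B.
Smallest convergent = 0.44. Discriminant values: 0.22, 0.35, 0.55; count ≥ 0.44 → 1.

1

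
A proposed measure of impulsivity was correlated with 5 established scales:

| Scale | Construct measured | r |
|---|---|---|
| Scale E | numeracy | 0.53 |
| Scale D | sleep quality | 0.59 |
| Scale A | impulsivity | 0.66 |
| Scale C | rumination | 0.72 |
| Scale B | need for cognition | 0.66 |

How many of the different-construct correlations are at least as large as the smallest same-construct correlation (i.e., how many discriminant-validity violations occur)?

Convergent (same construct = impulsivity): Scale A.
Smallest convergent = 0.66. Discriminant values: 0.53, 0.59, 0.72, 0.66; count ≥ 0.66 → 2.

2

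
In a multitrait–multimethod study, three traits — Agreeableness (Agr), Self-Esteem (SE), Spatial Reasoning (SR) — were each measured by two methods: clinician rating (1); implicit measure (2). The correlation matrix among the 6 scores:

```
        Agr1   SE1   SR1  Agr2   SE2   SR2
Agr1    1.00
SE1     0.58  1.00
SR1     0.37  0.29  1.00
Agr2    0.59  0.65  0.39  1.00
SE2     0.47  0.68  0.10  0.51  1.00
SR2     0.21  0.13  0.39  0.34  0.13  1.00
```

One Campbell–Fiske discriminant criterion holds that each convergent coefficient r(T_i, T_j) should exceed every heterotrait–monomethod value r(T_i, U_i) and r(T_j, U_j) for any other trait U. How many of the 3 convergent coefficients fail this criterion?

0

Each convergent coefficient versus the relevant comparison correlations:
Agr (methods 1·2): 0.59 vs {0.58, 0.51, 0.37, 0.34} → pass.
SE (methods 1·2): 0.68 vs {0.58, 0.51, 0.29, 0.13} → pass.
SR (methods 1·2): 0.39 vs {0.37, 0.34, 0.29, 0.13} → pass.
0 of 3 fail.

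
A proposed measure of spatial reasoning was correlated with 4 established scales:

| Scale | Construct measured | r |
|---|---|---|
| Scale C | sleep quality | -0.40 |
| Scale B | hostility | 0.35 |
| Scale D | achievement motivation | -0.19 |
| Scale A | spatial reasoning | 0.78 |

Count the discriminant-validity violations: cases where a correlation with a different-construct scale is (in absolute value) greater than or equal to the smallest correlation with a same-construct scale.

Convergent (same construct = spatial reasoning): Scale A.
Smallest convergent = 0.78. Discriminant |r|: 0.40, 0.35, 0.19; count ≥ 0.78 → 0.

0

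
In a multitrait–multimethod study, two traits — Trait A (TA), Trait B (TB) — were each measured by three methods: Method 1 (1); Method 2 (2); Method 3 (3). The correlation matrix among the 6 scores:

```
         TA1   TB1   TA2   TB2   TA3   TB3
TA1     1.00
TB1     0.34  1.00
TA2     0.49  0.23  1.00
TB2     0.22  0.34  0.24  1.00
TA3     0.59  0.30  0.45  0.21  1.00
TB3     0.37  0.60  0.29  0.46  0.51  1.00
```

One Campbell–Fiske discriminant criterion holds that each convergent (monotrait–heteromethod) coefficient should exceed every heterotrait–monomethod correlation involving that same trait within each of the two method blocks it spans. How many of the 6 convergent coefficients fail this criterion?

3

Checking each validity diagonal entry against its comparison values:
TA (methods 1·2): 0.49 vs {0.34, 0.24} → pass.
TA (methods 1·3): 0.59 vs {0.34, 0.51} → pass.
TA (methods 2·3): 0.45 vs {0.24, 0.51} → fail.
TB (methods 1·2): 0.34 vs {0.34, 0.24} → fail.
TB (methods 1·3): 0.60 vs {0.34, 0.51} → pass.
TB (methods 2·3): 0.46 vs {0.24, 0.51} → fail.
3 of 6 fail.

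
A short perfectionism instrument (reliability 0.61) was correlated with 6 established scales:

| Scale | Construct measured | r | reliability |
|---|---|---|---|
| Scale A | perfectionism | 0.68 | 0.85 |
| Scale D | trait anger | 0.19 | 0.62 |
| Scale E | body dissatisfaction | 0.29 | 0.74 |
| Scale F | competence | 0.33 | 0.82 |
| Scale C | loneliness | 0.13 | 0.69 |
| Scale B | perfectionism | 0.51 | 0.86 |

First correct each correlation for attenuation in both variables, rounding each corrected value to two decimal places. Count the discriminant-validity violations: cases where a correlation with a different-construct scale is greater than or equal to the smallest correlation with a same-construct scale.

0

Disattenuated r (r / √(r_scale · r_new)):
  Scale A (conv): 0.68 / √(0.85·0.61) = 0.94
  Scale D (disc): 0.19 / √(0.62·0.61) = 0.31
  Scale E (disc): 0.29 / √(0.74·0.61) = 0.43
  Scale F (disc): 0.33 / √(0.82·0.61) = 0.47
  Scale C (disc): 0.13 / √(0.69·0.61) = 0.20
  Scale B (conv): 0.51 / √(0.86·0.61) = 0.70
Smallest convergent = 0.70. Discriminant values: 0.31, 0.43, 0.47, 0.20; count ≥ 0.70 → 0.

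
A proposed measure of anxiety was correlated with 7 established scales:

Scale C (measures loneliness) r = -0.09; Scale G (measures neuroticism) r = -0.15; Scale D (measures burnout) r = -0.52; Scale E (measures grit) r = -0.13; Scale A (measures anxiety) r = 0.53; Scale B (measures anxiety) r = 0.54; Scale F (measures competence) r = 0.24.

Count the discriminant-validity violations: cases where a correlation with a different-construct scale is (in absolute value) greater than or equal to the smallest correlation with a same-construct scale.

0

Convergent (same construct = anxiety): Scale A, Scale B.
Smallest convergent = 0.53. Discriminant |r|: 0.09, 0.15, 0.52, 0.13, 0.24; count ≥ 0.53 → 0.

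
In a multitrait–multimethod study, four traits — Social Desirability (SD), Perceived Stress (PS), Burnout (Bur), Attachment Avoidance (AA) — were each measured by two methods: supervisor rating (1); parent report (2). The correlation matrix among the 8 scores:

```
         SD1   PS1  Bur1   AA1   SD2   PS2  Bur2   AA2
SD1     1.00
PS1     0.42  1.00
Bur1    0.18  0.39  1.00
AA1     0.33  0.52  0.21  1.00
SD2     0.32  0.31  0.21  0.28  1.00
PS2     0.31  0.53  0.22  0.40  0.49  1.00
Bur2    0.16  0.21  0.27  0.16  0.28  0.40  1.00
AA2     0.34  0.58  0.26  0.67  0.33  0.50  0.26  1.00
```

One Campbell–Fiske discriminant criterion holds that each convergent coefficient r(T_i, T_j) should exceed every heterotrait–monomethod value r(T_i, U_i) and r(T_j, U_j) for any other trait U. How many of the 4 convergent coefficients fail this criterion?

2

Each convergent coefficient versus the relevant comparison correlations:
SD (methods 1·2): 0.32 vs {0.42, 0.49, 0.18, 0.28, 0.33, 0.33} → fail.
PS (methods 1·2): 0.53 vs {0.42, 0.49, 0.39, 0.40, 0.52, 0.50} → pass.
Bur (methods 1·2): 0.27 vs {0.18, 0.28, 0.39, 0.40, 0.21, 0.26} → fail.
AA (methods 1·2): 0.67 vs {0.33, 0.33, 0.52, 0.50, 0.21, 0.26} → pass.
2 of 4 fail.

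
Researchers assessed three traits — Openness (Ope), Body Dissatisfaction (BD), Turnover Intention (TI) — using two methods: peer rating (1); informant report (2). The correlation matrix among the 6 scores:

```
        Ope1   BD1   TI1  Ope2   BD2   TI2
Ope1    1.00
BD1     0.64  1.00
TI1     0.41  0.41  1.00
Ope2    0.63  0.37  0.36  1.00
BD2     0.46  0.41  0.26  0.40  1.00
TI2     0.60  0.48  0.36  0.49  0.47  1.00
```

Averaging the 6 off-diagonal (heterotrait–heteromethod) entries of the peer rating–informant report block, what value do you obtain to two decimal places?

0.42

HTHM values (method 1 × method 2): 0.46, 0.60, 0.37, 0.48, 0.36, 0.26; mean = 2.53/6 = 0.42.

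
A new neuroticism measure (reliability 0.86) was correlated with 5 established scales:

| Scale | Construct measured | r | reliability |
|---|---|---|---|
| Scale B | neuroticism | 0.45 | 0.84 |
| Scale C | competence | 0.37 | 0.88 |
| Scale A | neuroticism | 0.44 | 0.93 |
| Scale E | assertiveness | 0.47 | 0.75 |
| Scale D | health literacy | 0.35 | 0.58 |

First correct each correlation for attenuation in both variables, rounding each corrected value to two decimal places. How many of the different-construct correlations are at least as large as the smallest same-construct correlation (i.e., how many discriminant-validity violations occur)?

Disattenuated r (r / √(r_scale · r_new)):
  Scale B (conv): 0.45 / √(0.84·0.86) = 0.53
  Scale C (disc): 0.37 / √(0.88·0.86) = 0.43
  Scale A (conv): 0.44 / √(0.93·0.86) = 0.49
  Scale E (disc): 0.47 / √(0.75·0.86) = 0.59
  Scale D (disc): 0.35 / √(0.58·0.86) = 0.50
Smallest convergent = 0.49. Discriminant values: 0.43, 0.59, 0.50; count ≥ 0.49 → 2.

2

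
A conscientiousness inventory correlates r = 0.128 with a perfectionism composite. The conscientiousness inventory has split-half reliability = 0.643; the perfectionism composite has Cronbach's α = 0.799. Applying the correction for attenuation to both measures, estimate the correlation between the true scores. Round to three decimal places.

r_true = r_obs / √(r_xx · r_yy) = 0.128 / √(0.643 × 0.799) = 0.128 / √0.513757 = 0.128 / 0.7168 ≈ 0.179.

0.179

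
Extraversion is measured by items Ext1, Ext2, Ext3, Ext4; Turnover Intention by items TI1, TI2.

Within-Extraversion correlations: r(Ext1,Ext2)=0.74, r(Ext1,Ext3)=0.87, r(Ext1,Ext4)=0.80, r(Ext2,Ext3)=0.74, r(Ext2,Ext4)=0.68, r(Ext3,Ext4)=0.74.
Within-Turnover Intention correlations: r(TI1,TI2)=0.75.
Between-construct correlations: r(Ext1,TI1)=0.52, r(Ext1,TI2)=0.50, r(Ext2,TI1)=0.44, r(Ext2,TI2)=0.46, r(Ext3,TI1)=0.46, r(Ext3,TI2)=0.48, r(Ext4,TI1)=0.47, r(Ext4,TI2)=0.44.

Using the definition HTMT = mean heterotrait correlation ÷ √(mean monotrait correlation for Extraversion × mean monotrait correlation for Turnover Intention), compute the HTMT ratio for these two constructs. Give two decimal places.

Mean heterotrait r = 3.77/8 = 0.4713.
Mean within-Ext = 4.57/6 = 0.7617; mean within-TI = 0.75/1 = 0.7500.
Geometric mean = √(0.7617 × 0.7500) = 0.7558.
HTMT = 0.4713 / 0.7558 = 0.62.

0.62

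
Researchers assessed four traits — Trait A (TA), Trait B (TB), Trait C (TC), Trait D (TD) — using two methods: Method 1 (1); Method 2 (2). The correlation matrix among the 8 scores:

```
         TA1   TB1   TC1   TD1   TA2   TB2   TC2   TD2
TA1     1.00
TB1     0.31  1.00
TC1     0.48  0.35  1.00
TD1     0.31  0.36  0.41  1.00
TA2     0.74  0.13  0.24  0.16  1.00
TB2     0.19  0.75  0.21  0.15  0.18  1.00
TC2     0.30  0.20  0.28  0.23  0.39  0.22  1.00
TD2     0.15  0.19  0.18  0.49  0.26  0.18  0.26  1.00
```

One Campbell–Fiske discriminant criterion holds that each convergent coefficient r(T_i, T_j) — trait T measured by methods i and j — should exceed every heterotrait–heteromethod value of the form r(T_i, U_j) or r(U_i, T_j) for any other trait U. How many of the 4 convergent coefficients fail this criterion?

Convergent coefficients and their comparison sets:
TA (methods 1·2): 0.74 vs {0.19, 0.13, 0.30, 0.24, 0.15, 0.16} → pass.
TB (methods 1·2): 0.75 vs {0.13, 0.19, 0.20, 0.21, 0.19, 0.15} → pass.
TC (methods 1·2): 0.28 vs {0.24, 0.30, 0.21, 0.20, 0.18, 0.23} → fail.
TD (methods 1·2): 0.49 vs {0.16, 0.15, 0.15, 0.19, 0.23, 0.18} → pass.
1 of 4 fail.

1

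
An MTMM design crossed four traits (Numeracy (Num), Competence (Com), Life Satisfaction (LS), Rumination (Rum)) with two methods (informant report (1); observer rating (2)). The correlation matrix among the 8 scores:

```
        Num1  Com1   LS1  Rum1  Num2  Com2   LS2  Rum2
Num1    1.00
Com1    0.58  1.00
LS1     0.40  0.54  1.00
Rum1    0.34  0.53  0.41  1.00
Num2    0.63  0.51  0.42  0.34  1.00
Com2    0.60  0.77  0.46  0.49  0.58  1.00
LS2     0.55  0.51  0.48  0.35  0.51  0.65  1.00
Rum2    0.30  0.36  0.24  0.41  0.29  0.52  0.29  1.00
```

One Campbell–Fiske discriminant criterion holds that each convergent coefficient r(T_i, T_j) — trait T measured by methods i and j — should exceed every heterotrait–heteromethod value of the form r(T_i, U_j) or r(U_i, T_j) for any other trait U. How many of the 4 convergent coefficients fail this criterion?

Convergent coefficients and their comparison sets:
Num (methods 1·2): 0.63 vs {0.60, 0.51, 0.55, 0.42, 0.30, 0.34} → pass.
Com (methods 1·2): 0.77 vs {0.51, 0.60, 0.51, 0.46, 0.36, 0.49} → pass.
LS (methods 1·2): 0.48 vs {0.42, 0.55, 0.46, 0.51, 0.24, 0.35} → fail.
Rum (methods 1·2): 0.41 vs {0.34, 0.30, 0.49, 0.36, 0.35, 0.24} → fail.
2 of 4 fail.

2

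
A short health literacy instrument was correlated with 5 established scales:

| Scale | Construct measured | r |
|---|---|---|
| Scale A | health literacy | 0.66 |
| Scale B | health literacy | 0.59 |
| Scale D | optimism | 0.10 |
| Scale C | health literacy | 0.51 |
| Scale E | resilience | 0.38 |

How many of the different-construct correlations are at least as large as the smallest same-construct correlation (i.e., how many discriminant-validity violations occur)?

Convergent (same construct = health literacy): Scale A, Scale B, Scale C.
Smallest convergent = 0.51. Discriminant values: 0.10, 0.38; count ≥ 0.51 → 0.

0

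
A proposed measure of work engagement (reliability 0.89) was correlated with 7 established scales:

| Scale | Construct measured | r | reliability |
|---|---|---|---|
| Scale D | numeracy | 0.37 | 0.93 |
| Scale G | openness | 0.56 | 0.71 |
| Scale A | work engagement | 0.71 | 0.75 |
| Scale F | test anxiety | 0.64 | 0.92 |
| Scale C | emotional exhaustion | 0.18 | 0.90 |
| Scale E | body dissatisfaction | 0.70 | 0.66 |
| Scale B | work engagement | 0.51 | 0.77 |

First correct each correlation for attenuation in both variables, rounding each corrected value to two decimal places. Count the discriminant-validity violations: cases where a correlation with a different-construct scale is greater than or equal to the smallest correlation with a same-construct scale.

Disattenuated r (r / √(r_scale · r_new)):
  Scale D (disc): 0.37 / √(0.93·0.89) = 0.41
  Scale G (disc): 0.56 / √(0.71·0.89) = 0.70
  Scale A (conv): 0.71 / √(0.75·0.89) = 0.87
  Scale F (disc): 0.64 / √(0.92·0.89) = 0.71
  Scale C (disc): 0.18 / √(0.90·0.89) = 0.20
  Scale E (disc): 0.70 / √(0.66·0.89) = 0.91
  Scale B (conv): 0.51 / √(0.77·0.89) = 0.62
Smallest convergent = 0.62. Discriminant values: 0.41, 0.70, 0.71, 0.20, 0.91; count ≥ 0.62 → 3.

3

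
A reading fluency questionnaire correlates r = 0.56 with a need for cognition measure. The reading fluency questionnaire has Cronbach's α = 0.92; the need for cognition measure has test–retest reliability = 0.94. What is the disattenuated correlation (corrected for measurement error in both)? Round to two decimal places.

r_true = r_obs / √(r_xx · r_yy) = 0.56 / √(0.92 × 0.94) = 0.56 / √0.8648 = 0.56 / 0.9299 ≈ 0.60.

0.60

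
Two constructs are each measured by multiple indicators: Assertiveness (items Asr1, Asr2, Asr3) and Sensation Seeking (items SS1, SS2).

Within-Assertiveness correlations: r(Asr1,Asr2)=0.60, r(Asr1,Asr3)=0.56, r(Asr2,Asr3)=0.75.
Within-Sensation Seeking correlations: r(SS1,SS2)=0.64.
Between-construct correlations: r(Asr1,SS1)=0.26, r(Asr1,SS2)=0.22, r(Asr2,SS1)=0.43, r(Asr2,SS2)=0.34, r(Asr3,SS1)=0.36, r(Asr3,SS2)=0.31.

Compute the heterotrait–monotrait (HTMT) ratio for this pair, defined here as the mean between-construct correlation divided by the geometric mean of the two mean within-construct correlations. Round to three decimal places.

Between-construct mean = 1.92/6 = 0.3200.
Mean within-Asr = 1.91/3 = 0.6367; mean within-SS = 0.64/1 = 0.6400.
Geometric mean = √(0.6367 × 0.6400) = 0.6383.
HTMT = 0.3200 / 0.6383 = 0.501.

0.501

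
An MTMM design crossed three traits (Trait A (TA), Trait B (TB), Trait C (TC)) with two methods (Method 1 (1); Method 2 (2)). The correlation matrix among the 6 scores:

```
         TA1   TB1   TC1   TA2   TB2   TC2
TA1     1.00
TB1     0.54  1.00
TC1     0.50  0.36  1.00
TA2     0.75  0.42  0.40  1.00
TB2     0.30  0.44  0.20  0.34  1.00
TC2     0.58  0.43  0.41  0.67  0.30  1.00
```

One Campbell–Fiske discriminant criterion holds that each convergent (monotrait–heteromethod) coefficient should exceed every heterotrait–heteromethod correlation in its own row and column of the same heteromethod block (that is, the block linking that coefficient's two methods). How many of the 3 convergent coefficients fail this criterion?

Convergent coefficients and their comparison sets:
TA (methods 1·2): 0.75 vs {0.30, 0.42, 0.58, 0.40} → pass.
TB (methods 1·2): 0.44 vs {0.42, 0.30, 0.43, 0.20} → pass.
TC (methods 1·2): 0.41 vs {0.40, 0.58, 0.20, 0.43} → fail.
1 of 3 fail.

1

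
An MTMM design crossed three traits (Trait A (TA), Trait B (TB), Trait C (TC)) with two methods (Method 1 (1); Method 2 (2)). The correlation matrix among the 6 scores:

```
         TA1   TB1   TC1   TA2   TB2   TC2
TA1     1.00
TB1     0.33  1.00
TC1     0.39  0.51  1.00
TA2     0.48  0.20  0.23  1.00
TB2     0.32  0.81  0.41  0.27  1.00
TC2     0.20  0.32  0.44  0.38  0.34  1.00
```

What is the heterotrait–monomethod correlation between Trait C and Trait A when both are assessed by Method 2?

0.38

Different traits, same method: r(TC2, TA2) = 0.38.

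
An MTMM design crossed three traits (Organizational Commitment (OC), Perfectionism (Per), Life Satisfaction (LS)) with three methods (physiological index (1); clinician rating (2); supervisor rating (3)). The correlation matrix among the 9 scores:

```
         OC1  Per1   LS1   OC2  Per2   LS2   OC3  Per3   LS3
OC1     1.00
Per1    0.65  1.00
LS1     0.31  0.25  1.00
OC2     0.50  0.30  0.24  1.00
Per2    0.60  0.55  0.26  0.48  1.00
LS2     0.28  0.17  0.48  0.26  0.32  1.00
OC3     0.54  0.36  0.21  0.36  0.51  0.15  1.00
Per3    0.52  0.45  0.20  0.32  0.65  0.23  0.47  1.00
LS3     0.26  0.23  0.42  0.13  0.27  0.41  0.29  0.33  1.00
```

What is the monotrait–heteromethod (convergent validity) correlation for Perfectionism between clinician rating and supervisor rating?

0.65

Same trait (Per), different methods: r(Per2, Per3) = 0.65.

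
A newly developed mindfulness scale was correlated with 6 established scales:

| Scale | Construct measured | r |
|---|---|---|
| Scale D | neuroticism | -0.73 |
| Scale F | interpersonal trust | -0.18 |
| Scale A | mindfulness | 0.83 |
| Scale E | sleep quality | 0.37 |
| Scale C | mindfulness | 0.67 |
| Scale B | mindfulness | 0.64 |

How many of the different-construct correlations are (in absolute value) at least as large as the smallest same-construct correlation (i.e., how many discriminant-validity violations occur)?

Convergent (same construct = mindfulness): Scale A, Scale C, Scale B.
Smallest convergent = 0.64. Discriminant |r|: 0.73, 0.18, 0.37; count ≥ 0.64 → 1.

1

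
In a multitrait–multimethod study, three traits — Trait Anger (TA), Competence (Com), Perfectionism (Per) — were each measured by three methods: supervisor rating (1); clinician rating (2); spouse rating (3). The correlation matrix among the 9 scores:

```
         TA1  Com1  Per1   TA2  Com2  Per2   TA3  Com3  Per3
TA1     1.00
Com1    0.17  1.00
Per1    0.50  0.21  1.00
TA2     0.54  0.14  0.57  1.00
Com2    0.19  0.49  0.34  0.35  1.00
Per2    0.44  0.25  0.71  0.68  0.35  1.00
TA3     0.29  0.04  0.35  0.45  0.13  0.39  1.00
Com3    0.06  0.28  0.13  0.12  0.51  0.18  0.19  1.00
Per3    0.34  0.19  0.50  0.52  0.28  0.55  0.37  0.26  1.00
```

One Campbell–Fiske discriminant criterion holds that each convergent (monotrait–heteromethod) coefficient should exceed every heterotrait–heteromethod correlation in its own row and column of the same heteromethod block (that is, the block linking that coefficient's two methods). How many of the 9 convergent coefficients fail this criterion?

Each convergent coefficient versus the relevant comparison correlations:
TA (methods 1·2): 0.54 vs {0.19, 0.14, 0.44, 0.57} → fail.
TA (methods 1·3): 0.29 vs {0.06, 0.04, 0.34, 0.35} → fail.
TA (methods 2·3): 0.45 vs {0.12, 0.13, 0.52, 0.39} → fail.
Com (methods 1·2): 0.49 vs {0.14, 0.19, 0.25, 0.34} → pass.
Com (methods 1·3): 0.28 vs {0.04, 0.06, 0.19, 0.13} → pass.
Com (methods 2·3): 0.51 vs {0.13, 0.12, 0.28, 0.18} → pass.
Per (methods 1·2): 0.71 vs {0.57, 0.44, 0.34, 0.25} → pass.
Per (methods 1·3): 0.50 vs {0.35, 0.34, 0.13, 0.19} → pass.
Per (methods 2·3): 0.55 vs {0.39, 0.52, 0.18, 0.28} → pass.
3 of 9 fail.

3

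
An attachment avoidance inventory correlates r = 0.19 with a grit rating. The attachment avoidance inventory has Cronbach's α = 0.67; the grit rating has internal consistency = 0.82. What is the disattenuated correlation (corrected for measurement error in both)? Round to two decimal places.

r_true = r_obs / √(r_xx · r_yy) = 0.19 / √(0.67 × 0.82) = 0.19 / √0.5494 = 0.19 / 0.7412 ≈ 0.26.

0.26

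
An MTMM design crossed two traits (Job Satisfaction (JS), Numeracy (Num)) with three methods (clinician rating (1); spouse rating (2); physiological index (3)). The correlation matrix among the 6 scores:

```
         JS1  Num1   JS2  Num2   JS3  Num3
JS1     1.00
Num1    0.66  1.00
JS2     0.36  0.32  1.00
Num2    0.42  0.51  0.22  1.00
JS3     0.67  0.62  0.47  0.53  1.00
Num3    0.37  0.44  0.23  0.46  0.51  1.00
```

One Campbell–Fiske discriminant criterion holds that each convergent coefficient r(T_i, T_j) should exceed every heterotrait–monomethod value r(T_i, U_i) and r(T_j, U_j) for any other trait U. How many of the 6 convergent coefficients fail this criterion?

5

Checking each validity diagonal entry against its comparison values:
JS (methods 1·2): 0.36 vs {0.66, 0.22} → fail.
JS (methods 1·3): 0.67 vs {0.66, 0.51} → pass.
JS (methods 2·3): 0.47 vs {0.22, 0.51} → fail.
Num (methods 1·2): 0.51 vs {0.66, 0.22} → fail.
Num (methods 1·3): 0.44 vs {0.66, 0.51} → fail.
Num (methods 2·3): 0.46 vs {0.22, 0.51} → fail.
5 of 6 fail.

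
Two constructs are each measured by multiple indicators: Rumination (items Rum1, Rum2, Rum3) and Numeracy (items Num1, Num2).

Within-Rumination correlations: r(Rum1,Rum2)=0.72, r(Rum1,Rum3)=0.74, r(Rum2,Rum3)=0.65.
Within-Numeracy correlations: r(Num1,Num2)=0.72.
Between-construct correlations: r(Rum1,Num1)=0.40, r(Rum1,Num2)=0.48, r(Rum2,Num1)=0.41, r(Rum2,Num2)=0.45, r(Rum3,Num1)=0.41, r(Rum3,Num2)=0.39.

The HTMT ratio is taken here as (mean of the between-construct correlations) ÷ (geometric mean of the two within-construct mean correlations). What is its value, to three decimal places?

0.595

Mean heterotrait r = 2.54/6 = 0.4233.
Mean within-Rum = 2.11/3 = 0.7033; mean within-Num = 0.72/1 = 0.7200.
Geometric mean = √(0.7033 × 0.7200) = 0.7116.
HTMT = 0.4233 / 0.7116 = 0.595.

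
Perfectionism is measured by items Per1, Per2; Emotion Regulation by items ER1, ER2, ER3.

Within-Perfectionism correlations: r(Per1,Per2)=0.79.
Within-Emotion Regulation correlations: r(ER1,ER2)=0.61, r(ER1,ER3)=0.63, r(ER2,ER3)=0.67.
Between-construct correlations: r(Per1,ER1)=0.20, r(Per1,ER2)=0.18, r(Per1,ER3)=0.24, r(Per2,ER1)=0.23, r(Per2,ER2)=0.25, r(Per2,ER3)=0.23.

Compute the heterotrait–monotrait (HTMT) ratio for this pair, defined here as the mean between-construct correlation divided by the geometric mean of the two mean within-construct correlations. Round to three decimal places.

Mean between = 1.33/6 = 0.2217.
Mean within-Per = 0.79/1 = 0.7900; mean within-ER = 1.91/3 = 0.6367.
Geometric mean = √(0.7900 × 0.6367) = 0.7092.
HTMT = 0.2217 / 0.7092 = 0.313.

0.313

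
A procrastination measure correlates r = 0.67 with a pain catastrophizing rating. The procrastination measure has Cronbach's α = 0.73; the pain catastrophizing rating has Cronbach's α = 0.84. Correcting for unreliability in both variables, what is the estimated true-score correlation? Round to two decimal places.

r_true = r_obs / √(r_xx · r_yy) = 0.67 / √(0.73 × 0.84) = 0.67 / √0.6132 = 0.67 / 0.7831 ≈ 0.86.

0.86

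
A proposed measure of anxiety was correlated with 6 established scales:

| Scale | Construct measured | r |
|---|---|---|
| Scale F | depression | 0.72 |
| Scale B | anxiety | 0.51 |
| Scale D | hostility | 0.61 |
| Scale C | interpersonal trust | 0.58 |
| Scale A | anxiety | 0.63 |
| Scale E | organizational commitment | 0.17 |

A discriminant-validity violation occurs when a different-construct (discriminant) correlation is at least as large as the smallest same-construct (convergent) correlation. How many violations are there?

3

Convergent (same construct = anxiety): Scale B, Scale A.
Smallest convergent = 0.51. Discriminant values: 0.72, 0.61, 0.58, 0.17; count ≥ 0.51 → 3.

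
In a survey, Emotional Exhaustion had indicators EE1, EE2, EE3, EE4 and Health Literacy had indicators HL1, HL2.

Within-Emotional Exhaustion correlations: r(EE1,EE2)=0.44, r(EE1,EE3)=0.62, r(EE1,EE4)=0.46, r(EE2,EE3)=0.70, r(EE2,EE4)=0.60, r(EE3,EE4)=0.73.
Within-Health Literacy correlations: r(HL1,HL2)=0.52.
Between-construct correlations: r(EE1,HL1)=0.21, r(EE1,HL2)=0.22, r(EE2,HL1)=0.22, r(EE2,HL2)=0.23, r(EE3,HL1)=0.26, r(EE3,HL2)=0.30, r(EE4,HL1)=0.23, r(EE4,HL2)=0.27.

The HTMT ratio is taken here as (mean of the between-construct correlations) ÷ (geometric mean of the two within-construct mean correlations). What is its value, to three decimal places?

0.437

Between-construct mean = 1.94/8 = 0.2425.
Mean within-EE = 3.55/6 = 0.5917; mean within-HL = 0.52/1 = 0.5200.
Geometric mean = √(0.5917 × 0.5200) = 0.5547.
HTMT = 0.2425 / 0.5547 = 0.437.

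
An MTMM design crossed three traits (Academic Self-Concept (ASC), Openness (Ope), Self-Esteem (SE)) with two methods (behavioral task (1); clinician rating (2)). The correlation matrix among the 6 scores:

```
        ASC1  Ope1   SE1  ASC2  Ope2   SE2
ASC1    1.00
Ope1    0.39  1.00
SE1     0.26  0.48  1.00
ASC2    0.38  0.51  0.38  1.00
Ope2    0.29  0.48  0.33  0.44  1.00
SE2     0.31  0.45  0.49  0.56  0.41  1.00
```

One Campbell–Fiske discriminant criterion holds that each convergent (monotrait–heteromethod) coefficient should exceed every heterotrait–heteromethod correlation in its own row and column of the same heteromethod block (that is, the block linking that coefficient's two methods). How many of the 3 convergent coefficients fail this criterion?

Each convergent coefficient versus the relevant comparison correlations:
ASC (methods 1·2): 0.38 vs {0.29, 0.51, 0.31, 0.38} → fail.
Ope (methods 1·2): 0.48 vs {0.51, 0.29, 0.45, 0.33} → fail.
SE (methods 1·2): 0.49 vs {0.38, 0.31, 0.33, 0.45} → pass.
2 of 3 fail.

2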